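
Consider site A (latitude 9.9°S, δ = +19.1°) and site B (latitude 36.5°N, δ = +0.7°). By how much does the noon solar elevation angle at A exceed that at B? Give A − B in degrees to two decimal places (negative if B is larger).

A: 90° − |-9.9 − (19.1)| = 61.00°.
B: 90° − |36.5 − (0.7)| = 54.20°.
A − B = 61.00 − 54.20 = 6.80°.

+6.80°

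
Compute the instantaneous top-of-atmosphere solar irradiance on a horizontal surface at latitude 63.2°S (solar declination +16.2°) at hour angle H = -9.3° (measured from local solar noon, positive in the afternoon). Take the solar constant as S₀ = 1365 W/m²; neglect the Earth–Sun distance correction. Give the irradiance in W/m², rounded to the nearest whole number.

cos θ_z = sin φ sin δ + cos φ cos δ cos H = (-0.8926)(0.2790) + (0.4509)(0.9603)(0.9869) = 0.1783.
Top-of-atmosphere irradiance = S₀ cos θ_z = 1365 × 0.1783 = 243.38 W/m².

243 W/m²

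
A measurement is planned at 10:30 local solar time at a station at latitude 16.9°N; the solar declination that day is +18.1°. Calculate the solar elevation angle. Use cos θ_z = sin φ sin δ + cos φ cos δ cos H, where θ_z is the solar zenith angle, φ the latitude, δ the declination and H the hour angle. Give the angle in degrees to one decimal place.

68.5°

Hour angle H = 15° × (10.5 − 12) = -22.50°.
cos θ_z = sin φ sin δ + cos φ cos δ cos H = (0.2907)(0.3107) + (0.9568)(0.9505)(0.9239) = 0.9306.
θ_z = arccos(0.9306) = 21.47°, so the elevation is 90° − 21.47° = 68.53°.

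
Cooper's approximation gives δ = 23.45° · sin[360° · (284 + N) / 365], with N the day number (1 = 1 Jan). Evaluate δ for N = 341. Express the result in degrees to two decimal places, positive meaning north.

360 × (284 + 341) / 365 = 616.438°; sin(616.438°) = -0.9721.
δ = 23.45 × -0.9721 = -22.796° ≈ -22.80°.

-22.80°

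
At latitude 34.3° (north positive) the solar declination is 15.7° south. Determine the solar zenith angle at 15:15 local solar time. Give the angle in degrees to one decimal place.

68.2°

Hour angle H = 15° × (15.25 − 12) = 48.75°.
cos θ_z = sin φ sin δ + cos φ cos δ cos H = (0.5635)(-0.2706) + (0.8261)(0.9627)(0.6593) = 0.3718.
θ_z = arccos(0.3718) = 68.17°.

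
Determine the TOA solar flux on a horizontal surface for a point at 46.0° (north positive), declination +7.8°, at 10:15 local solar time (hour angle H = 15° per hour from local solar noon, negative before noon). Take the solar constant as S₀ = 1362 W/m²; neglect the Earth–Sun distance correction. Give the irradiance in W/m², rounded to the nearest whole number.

974 W/m²

Hour angle H = 15° × (10.25 − 12) = -26.25°.
cos θ_z = sin(46.0°) sin(7.8°) + cos(46.0°) cos(7.8°) cos(-26.25°) = 0.0976 + 0.6173 = 0.7149.
Top-of-atmosphere irradiance = S₀ cos θ_z = 1362 × 0.7149 = 973.69 W/m².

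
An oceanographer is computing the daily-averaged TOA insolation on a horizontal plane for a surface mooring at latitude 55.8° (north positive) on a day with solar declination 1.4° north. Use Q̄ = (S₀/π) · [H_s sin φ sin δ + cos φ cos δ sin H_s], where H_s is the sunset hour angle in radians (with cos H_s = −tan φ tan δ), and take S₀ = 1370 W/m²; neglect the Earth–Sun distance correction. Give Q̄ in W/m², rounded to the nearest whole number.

−tan φ tan δ = −(1.4715)(0.0244) = -0.0359; H_s = arccos(-0.0359) = 92.06°. In radians, H_s = 1.6068.
H_s sin φ sin δ = 1.6068 × 0.8271 × 0.0244 = 0.0324.
cos φ cos δ sin H_s = 0.5621 × 0.9997 × 0.9994 = 0.5616.
Q̄ = (1370/π) × (0.0324 + 0.5616) = 436.08 × 0.5940 = 259.03 W/m².

259 W/m²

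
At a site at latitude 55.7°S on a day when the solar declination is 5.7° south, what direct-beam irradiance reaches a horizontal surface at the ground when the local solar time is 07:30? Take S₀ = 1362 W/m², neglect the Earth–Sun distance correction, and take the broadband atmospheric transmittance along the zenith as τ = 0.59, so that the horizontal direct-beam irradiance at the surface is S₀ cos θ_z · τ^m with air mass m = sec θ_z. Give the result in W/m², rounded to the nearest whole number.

68 W/m²

Hour angle H = 15° × (7.5 − 12) = -67.50°.
With φ = -55.7°, δ = -5.7°, H = -67.50°: sin φ sin δ = 0.0820, cos φ cos δ cos H = 0.2146, so cos θ_z = 0.2966.
Air mass m = 1/cos θ_z = 1/0.2966 = 3.372; τ^m = 0.59^3.372 = 0.1688.
Surface direct beam = 1362 × 0.2966 × 0.1688 = 68.19 W/m².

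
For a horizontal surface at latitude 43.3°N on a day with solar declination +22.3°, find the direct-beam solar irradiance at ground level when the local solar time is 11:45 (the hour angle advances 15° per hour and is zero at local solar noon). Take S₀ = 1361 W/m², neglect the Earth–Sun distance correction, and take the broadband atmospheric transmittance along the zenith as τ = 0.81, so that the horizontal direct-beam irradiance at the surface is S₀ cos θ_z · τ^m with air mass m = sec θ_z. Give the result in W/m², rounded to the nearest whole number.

Hour angle H = 15° × (11.75 − 12) = -3.75°.
cos θ_z = sin φ sin δ + cos φ cos δ cos H = (0.6858)(0.3795) + (0.7278)(0.9252)(0.9979) = 0.9322.
Air mass m = 1/cos θ_z = 1/0.9322 = 1.073; τ^m = 0.81^1.073 = 0.7976.
Surface direct beam = 1361 × 0.9322 × 0.7976 = 1011.93 W/m².

1012 W/m²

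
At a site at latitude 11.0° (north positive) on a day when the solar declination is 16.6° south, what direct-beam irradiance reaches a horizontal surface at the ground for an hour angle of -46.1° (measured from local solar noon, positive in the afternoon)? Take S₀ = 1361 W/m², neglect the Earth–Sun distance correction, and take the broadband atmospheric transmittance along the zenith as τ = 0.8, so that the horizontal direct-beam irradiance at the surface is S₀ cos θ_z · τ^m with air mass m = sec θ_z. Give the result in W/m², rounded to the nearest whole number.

With φ = 11.0°, δ = -16.6°, H = -46.10°: sin φ sin δ = -0.0545, cos φ cos δ cos H = 0.6523, so cos θ_z = 0.5978.
Air mass m = 1/cos θ_z = 1/0.5978 = 1.673; τ^m = 0.8^1.673 = 0.6884.
Surface direct beam = 1361 × 0.5978 × 0.6884 = 560.09 W/m².

560 W/m²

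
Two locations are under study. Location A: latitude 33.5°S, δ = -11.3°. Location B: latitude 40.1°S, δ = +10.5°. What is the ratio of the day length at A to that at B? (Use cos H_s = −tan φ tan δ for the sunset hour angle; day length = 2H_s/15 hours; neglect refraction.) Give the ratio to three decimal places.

A: H_s = arccos(−tan -33.5° · tan -11.3°) = 97.60°, so 2H_s/15 = 13.0133 h.
B: H_s = arccos(−tan -40.1° · tan 10.5°) = 81.02°, so 2H_s/15 = 10.8027 h.
Ratio A/B = 13.0133 / 10.8027 = 1.2046.

1.205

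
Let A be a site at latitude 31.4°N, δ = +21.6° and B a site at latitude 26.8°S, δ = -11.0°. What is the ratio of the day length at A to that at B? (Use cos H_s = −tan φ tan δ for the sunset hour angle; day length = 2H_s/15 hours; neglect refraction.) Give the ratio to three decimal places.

A: H_s = arccos(−tan 31.4° · tan 21.6°) = 103.99°, so 2H_s/15 = 13.8653 h.
B: H_s = arccos(−tan -26.8° · tan -11.0°) = 95.63°, so 2H_s/15 = 12.7507 h.
Ratio A/B = 13.8653 / 12.7507 = 1.0874.

1.087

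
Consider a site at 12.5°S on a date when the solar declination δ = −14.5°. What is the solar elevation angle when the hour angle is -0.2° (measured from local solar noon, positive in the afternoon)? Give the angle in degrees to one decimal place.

88.0°

cos θ_z = sin(-12.5°) sin(-14.5°) + cos(-12.5°) cos(-14.5°) cos(-0.20°) = 0.0542 + 0.9452 = 0.9994.
θ_z = arccos(0.9994) = 1.98°, so the elevation is 90° − 1.98° = 88.02°.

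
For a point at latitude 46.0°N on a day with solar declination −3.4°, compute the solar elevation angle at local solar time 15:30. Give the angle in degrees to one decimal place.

Hour angle H = 15° × (15.5 − 12) = 52.50°.
With φ = 46.0°, δ = -3.4°, H = 52.50°: sin φ sin δ = -0.0427, cos φ cos δ cos H = 0.4221, so cos θ_z = 0.3794.
θ_z = arccos(0.3794) = 67.70°, so the elevation is 90° − 67.70° = 22.30°.

22.3°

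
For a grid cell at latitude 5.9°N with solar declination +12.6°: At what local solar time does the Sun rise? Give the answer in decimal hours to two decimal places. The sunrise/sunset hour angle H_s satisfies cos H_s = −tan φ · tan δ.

5.91 h

cos H_s = −tan(5.9°) · tan(12.6°) = -0.0231, so H_s = arccos(-0.0231) = 91.32°.
Sunrise is at 12 − H_s/15 = 12 − 6.088 = 5.912 h local solar time.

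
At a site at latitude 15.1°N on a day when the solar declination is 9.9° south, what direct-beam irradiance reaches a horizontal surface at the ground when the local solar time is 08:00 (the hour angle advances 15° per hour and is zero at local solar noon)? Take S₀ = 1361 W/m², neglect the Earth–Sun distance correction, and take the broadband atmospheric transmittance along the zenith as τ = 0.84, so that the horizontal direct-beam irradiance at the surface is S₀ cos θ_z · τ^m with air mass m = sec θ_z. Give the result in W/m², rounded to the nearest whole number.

Hour angle H = 15° × (8 − 12) = -60.00°.
cos θ_z = sin φ sin δ + cos φ cos δ cos H = (0.2605)(-0.1719) + (0.9655)(0.9851)(0.5000) = 0.4308.
Air mass m = 1/cos θ_z = 1/0.4308 = 2.321; τ^m = 0.84^2.321 = 0.6672.
Surface direct beam = 1361 × 0.4308 × 0.6672 = 391.19 W/m².

391 W/m²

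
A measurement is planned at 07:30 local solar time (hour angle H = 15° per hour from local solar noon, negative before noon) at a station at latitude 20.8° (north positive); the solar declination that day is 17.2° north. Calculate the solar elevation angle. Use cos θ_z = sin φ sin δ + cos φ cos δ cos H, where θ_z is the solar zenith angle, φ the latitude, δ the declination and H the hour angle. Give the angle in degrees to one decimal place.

26.5°

Hour angle H = 15° × (7.5 − 12) = -67.50°.
cos θ_z = sin(20.8°) sin(17.2°) + cos(20.8°) cos(17.2°) cos(-67.50°) = 0.1050 + 0.3417 = 0.4467.
θ_z = arccos(0.4467) = 63.47°, so the elevation is 90° − 63.47° = 26.53°.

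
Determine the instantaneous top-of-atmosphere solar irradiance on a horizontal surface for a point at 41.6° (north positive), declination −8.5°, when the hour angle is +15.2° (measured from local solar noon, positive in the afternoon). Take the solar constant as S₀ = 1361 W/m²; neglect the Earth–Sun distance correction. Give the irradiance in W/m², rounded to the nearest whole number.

cos θ_z = sin φ sin δ + cos φ cos δ cos H = (0.6639)(-0.1478) + (0.7478)(0.9890)(0.9650) = 0.6156.
Top-of-atmosphere irradiance = S₀ cos θ_z = 1361 × 0.6156 = 837.83 W/m².

838 W/m²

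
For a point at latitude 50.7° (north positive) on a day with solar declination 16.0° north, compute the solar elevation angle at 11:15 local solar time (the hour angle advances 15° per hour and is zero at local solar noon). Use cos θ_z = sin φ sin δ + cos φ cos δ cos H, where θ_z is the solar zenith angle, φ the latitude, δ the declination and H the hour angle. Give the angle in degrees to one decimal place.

54.1°

Hour angle H = 15° × (11.25 − 12) = -11.25°.
cos θ_z = sin(50.7°) sin(16.0°) + cos(50.7°) cos(16.0°) cos(-11.25°) = 0.2133 + 0.5971 = 0.8104.
θ_z = arccos(0.8104) = 35.86°, so the elevation is 90° − 35.86° = 54.14°.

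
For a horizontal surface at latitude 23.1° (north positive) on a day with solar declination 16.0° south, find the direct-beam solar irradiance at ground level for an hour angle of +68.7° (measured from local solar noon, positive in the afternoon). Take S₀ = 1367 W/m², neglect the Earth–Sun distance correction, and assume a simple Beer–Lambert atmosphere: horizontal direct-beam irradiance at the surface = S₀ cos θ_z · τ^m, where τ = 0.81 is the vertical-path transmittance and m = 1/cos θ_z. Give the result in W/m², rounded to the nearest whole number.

cos θ_z = sin φ sin δ + cos φ cos δ cos H = (0.3923)(-0.2756) + (0.9198)(0.9613)(0.3633) = 0.2131.
Air mass m = 1/cos θ_z = 1/0.2131 = 4.693; τ^m = 0.81^4.693 = 0.3720.
Surface direct beam = 1367 × 0.2131 × 0.3720 = 108.37 W/m².

108 W/m²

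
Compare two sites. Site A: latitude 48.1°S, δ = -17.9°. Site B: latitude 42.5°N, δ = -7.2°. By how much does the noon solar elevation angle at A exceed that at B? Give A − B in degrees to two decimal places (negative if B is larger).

+19.50°

A: 90° − |-48.1 − (-17.9)| = 59.80°.
B: 90° − |42.5 − (-7.2)| = 40.30°.
A − B = 59.80 − 40.30 = 19.50°.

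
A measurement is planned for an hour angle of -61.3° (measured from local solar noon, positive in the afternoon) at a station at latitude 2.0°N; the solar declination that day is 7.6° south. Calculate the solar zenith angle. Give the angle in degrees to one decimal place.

cos θ_z = sin φ sin δ + cos φ cos δ cos H = (0.0349)(-0.1323) + (0.9994)(0.9912)(0.4802) = 0.4711.
θ_z = arccos(0.4711) = 61.89°.

61.9°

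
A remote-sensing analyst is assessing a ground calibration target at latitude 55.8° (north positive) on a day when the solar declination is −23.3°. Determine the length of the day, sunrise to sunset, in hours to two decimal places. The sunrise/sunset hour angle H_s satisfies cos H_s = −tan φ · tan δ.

−tan φ tan δ = −(1.4715)(-0.4307) = 0.6338; H_s = arccos(0.6338) = 50.67°.
Day length = 2 H_s / 15° h⁻¹ = 101.34° / 15 = 6.756 h.

6.76 hours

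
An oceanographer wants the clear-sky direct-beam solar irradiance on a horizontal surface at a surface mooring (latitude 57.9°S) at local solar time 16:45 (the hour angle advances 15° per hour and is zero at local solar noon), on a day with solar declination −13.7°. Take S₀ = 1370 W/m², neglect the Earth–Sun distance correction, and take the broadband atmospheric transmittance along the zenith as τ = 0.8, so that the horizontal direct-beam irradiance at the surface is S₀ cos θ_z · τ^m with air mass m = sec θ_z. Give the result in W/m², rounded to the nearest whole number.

273 W/m²

Hour angle H = 15° × (16.75 − 12) = 71.25°.
cos θ_z = sin(-57.9°) sin(-13.7°) + cos(-57.9°) cos(-13.7°) cos(71.25°) = 0.2006 + 0.1660 = 0.3666.
Air mass m = 1/cos θ_z = 1/0.3666 = 2.728; τ^m = 0.8^2.728 = 0.5440.
Surface direct beam = 1370 × 0.3666 × 0.5440 = 273.22 W/m².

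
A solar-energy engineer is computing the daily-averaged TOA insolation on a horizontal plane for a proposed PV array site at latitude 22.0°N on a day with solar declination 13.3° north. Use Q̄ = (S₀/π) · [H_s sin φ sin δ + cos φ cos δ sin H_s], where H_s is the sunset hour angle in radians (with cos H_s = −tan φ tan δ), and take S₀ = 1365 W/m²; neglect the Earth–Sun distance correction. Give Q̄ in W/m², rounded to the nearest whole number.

453 W/m²

−tan φ tan δ = −(0.4040)(0.2364) = -0.0955; H_s = arccos(-0.0955) = 95.48°. In radians, H_s = 1.6664.
H_s sin φ sin δ = 1.6664 × 0.3746 × 0.2300 = 0.1436.
cos φ cos δ sin H_s = 0.9272 × 0.9732 × 0.9954 = 0.8982.
Q̄ = (1365/π) × (0.1436 + 0.8982) = 434.49 × 1.0418 = 452.65 W/m².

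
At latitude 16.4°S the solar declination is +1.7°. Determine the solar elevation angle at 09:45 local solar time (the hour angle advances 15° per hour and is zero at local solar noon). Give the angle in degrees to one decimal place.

52.1°

Hour angle H = 15° × (9.75 − 12) = -33.75°.
cos θ_z = sin(-16.4°) sin(1.7°) + cos(-16.4°) cos(1.7°) cos(-33.75°) = -0.0084 + 0.7973 = 0.7889.
θ_z = arccos(0.7889) = 37.92°, so the elevation is 90° − 37.92° = 52.08°.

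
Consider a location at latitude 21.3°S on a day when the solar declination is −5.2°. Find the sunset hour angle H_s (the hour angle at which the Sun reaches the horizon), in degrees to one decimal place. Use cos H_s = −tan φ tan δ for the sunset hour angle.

92.0°

cos H_s = −tan(-21.3°) · tan(-5.2°) = -0.0355, so H_s = arccos(-0.0355) = 92.03°.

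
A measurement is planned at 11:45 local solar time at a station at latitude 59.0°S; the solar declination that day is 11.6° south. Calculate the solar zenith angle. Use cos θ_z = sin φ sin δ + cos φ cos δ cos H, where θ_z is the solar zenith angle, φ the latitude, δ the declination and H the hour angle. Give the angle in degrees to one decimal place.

Hour angle H = 15° × (11.75 − 12) = -3.75°.
cos θ_z = sin(-59.0°) sin(-11.6°) + cos(-59.0°) cos(-11.6°) cos(-3.75°) = 0.1724 + 0.5034 = 0.6758.
θ_z = arccos(0.6758) = 47.48°.

47.5°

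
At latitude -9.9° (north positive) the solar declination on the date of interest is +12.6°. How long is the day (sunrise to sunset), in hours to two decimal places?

The sunset hour angle satisfies cos H_s = −tan φ tan δ = 0.0390, giving H_s = 87.76°.
Day length = 2 H_s / 15° h⁻¹ = 175.52° / 15 = 11.701 h.

11.70 hours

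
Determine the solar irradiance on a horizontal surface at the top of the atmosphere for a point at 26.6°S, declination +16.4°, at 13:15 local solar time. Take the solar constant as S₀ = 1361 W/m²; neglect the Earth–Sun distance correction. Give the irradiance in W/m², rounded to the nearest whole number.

933 W/m²

Hour angle H = 15° × (13.25 − 12) = 18.75°.
cos θ_z = sin φ sin δ + cos φ cos δ cos H = (-0.4478)(0.2823) + (0.8942)(0.9593)(0.9469) = 0.6858.
Top-of-atmosphere irradiance = S₀ cos θ_z = 1361 × 0.6858 = 933.37 W/m².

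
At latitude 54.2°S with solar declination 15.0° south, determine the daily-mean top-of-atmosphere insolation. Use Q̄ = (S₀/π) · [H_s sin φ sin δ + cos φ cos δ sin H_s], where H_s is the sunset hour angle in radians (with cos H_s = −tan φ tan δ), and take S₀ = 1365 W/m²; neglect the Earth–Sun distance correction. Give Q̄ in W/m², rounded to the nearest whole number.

406 W/m²

The sunset hour angle satisfies cos H_s = −tan φ tan δ = -0.3715, giving H_s = 111.81°. In radians, H_s = 1.9515.
H_s sin φ sin δ = 1.9515 × -0.8111 × -0.2588 = 0.4096.
cos φ cos δ sin H_s = 0.5850 × 0.9659 × 0.9284 = 0.5246.
Q̄ = (1365/π) × (0.4096 + 0.5246) = 434.49 × 0.9342 = 405.90 W/m².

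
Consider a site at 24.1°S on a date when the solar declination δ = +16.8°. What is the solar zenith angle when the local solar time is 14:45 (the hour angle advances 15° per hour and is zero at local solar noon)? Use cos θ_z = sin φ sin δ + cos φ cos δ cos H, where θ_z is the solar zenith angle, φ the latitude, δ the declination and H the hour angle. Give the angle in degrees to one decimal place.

Hour angle H = 15° × (14.75 − 12) = 41.25°.
With φ = -24.1°, δ = 16.8°, H = 41.25°: sin φ sin δ = -0.1180, cos φ cos δ cos H = 0.6570, so cos θ_z = 0.5390.
θ_z = arccos(0.5390) = 57.38°.

57.4°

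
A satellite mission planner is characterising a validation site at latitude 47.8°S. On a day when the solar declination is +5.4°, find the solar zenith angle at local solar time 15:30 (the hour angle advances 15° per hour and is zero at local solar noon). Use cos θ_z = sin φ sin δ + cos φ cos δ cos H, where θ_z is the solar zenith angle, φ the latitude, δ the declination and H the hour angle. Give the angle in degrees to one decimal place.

70.3°

Hour angle H = 15° × (15.5 − 12) = 52.50°.
With φ = -47.8°, δ = 5.4°, H = 52.50°: sin φ sin δ = -0.0697, cos φ cos δ cos H = 0.4071, so cos θ_z = 0.3374.
θ_z = arccos(0.3374) = 70.28°.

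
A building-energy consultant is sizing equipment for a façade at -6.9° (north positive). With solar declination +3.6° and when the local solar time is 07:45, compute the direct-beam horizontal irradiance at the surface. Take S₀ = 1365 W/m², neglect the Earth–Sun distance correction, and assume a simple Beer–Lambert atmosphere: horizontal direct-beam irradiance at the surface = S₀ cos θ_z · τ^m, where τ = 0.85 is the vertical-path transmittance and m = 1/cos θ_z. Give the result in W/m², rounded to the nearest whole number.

Hour angle H = 15° × (7.75 − 12) = -63.75°.
With φ = -6.9°, δ = 3.6°, H = -63.75°: sin φ sin δ = -0.0075, cos φ cos δ cos H = 0.4382, so cos θ_z = 0.4307.
Air mass m = 1/cos θ_z = 1/0.4307 = 2.322; τ^m = 0.85^2.322 = 0.6857.
Surface direct beam = 1365 × 0.4307 × 0.6857 = 403.13 W/m².

403 W/m²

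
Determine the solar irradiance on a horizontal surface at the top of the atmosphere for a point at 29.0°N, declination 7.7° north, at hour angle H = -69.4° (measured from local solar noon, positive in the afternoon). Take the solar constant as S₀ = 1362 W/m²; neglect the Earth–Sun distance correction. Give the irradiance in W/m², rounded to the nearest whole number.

cos θ_z = sin φ sin δ + cos φ cos δ cos H = (0.4848)(0.1340) + (0.8746)(0.9910)(0.3518) = 0.3699.
Top-of-atmosphere irradiance = S₀ cos θ_z = 1362 × 0.3699 = 503.80 W/m².

504 W/m²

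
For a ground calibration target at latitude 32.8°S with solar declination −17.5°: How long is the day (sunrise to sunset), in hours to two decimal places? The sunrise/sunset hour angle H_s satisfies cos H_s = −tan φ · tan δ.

−tan φ tan δ = −(-0.6445)(-0.3153) = -0.2032; H_s = arccos(-0.2032) = 101.72°.
Day length = 2 H_s / 15° h⁻¹ = 203.44° / 15 = 13.563 h.

13.56 hours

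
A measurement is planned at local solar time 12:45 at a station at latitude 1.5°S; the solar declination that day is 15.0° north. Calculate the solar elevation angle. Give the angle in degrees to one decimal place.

70.1°

Hour angle H = 15° × (12.75 − 12) = 11.25°.
cos θ_z = sin(-1.5°) sin(15.0°) + cos(-1.5°) cos(15.0°) cos(11.25°) = -0.0068 + 0.9470 = 0.9402.
θ_z = arccos(0.9402) = 19.91°, so the elevation is 90° − 19.91° = 70.09°.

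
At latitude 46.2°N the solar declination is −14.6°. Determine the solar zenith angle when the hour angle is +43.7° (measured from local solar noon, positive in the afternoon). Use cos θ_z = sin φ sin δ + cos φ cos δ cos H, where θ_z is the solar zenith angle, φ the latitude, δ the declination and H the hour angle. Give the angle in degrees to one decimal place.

72.4°

cos θ_z = sin φ sin δ + cos φ cos δ cos H = (0.7218)(-0.2521) + (0.6921)(0.9677)(0.7230) = 0.3023.
θ_z = arccos(0.3023) = 72.40°.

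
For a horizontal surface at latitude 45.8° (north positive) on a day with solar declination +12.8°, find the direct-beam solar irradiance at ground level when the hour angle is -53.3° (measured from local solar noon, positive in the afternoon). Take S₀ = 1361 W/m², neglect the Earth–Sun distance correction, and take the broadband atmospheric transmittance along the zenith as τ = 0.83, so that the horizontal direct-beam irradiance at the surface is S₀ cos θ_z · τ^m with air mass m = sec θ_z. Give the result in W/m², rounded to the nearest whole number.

With φ = 45.8°, δ = 12.8°, H = -53.30°: sin φ sin δ = 0.1588, cos φ cos δ cos H = 0.4063, so cos θ_z = 0.5651.
Air mass m = 1/cos θ_z = 1/0.5651 = 1.770; τ^m = 0.83^1.770 = 0.7191.
Surface direct beam = 1361 × 0.5651 × 0.7191 = 553.06 W/m².

553 W/m²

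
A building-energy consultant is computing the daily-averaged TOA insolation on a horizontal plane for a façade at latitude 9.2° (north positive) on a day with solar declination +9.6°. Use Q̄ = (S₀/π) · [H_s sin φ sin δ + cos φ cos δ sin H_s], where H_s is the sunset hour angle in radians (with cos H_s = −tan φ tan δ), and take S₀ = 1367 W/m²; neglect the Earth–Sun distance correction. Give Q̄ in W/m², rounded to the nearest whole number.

442 W/m²

cos H_s = −tan(9.2°) · tan(9.6°) = -0.0274, so H_s = arccos(-0.0274) = 91.57°. In radians, H_s = 1.5982.
H_s sin φ sin δ = 1.5982 × 0.1599 × 0.1668 = 0.0426.
cos φ cos δ sin H_s = 0.9871 × 0.9860 × 0.9996 = 0.9729.
Q̄ = (1367/π) × (0.0426 + 0.9729) = 435.13 × 1.0155 = 441.87 W/m².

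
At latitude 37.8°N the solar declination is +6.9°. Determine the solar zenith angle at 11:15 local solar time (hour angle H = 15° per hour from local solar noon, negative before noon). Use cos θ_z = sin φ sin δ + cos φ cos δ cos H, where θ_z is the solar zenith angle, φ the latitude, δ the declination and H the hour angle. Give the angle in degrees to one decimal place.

32.5°

Hour angle H = 15° × (11.25 − 12) = -11.25°.
With φ = 37.8°, δ = 6.9°, H = -11.25°: sin φ sin δ = 0.0736, cos φ cos δ cos H = 0.7694, so cos θ_z = 0.8430.
θ_z = arccos(0.8430) = 32.54°.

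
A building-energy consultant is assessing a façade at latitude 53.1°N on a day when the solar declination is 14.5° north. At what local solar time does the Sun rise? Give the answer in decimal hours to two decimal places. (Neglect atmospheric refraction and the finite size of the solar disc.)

−tan φ tan δ = −(1.3319)(0.2586) = -0.3444; H_s = arccos(-0.3444) = 110.15°.
Sunrise is at 12 − H_s/15 = 12 − 7.343 = 4.657 h local solar time.

4.66 h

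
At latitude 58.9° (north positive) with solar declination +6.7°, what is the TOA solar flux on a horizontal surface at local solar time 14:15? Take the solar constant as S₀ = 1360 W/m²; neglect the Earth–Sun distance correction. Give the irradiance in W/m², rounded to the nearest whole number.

716 W/m²

Hour angle H = 15° × (14.25 − 12) = 33.75°.
cos θ_z = sin φ sin δ + cos φ cos δ cos H = (0.8563)(0.1167) + (0.5165)(0.9932)(0.8315) = 0.5265.
Top-of-atmosphere irradiance = S₀ cos θ_z = 1360 × 0.5265 = 716.04 W/m².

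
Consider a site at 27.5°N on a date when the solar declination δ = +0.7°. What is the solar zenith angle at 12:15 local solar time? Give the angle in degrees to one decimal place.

Hour angle H = 15° × (12.25 − 12) = 3.75°.
cos θ_z = sin φ sin δ + cos φ cos δ cos H = (0.4617)(0.0122) + (0.8870)(0.9999)(0.9979) = 0.8907.
θ_z = arccos(0.8907) = 27.04°.

27.0°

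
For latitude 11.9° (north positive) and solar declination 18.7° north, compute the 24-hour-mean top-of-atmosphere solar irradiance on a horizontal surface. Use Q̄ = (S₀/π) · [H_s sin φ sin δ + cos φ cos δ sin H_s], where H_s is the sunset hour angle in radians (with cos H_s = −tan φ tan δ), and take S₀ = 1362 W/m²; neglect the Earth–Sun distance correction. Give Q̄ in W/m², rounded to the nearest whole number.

448 W/m²

cos H_s = −tan(11.9°) · tan(18.7°) = -0.0713, so H_s = arccos(-0.0713) = 94.09°. In radians, H_s = 1.6422.
H_s sin φ sin δ = 1.6422 × 0.2062 × 0.3206 = 0.1086.
cos φ cos δ sin H_s = 0.9785 × 0.9472 × 0.9975 = 0.9245.
Q̄ = (1362/π) × (0.1086 + 0.9245) = 433.54 × 1.0331 = 447.89 W/m².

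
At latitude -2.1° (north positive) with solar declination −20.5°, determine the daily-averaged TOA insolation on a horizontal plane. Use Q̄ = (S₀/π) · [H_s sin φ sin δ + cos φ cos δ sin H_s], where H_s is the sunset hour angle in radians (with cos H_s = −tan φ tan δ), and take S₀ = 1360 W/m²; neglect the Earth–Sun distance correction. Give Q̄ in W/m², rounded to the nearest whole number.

414 W/m²

The sunset hour angle satisfies cos H_s = −tan φ tan δ = -0.0137, giving H_s = 90.78°. In radians, H_s = 1.5844.
H_s sin φ sin δ = 1.5844 × -0.0366 × -0.3502 = 0.0203.
cos φ cos δ sin H_s = 0.9993 × 0.9367 × 0.9999 = 0.9360.
Q̄ = (1360/π) × (0.0203 + 0.9360) = 432.90 × 0.9563 = 413.98 W/m².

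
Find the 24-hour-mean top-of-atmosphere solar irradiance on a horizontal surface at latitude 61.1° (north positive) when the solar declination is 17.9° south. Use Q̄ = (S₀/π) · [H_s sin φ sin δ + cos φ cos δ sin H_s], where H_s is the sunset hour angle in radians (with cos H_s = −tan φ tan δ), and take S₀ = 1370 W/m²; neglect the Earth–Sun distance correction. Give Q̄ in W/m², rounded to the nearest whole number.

52 W/m²

−tan φ tan δ = −(1.8115)(-0.3230) = 0.5851; H_s = arccos(0.5851) = 54.19°. In radians, H_s = 0.9458.
H_s sin φ sin δ = 0.9458 × 0.8755 × -0.3074 = -0.2545.
cos φ cos δ sin H_s = 0.4833 × 0.9516 × 0.8110 = 0.3730.
Q̄ = (1370/π) × (-0.2545 + 0.3730) = 436.08 × 0.1185 = 51.68 W/m².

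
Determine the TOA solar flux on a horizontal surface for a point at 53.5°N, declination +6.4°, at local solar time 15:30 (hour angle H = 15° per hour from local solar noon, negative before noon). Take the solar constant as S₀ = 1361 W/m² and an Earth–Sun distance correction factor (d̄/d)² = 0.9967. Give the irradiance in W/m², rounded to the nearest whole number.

Hour angle H = 15° × (15.5 − 12) = 52.50°.
With φ = 53.5°, δ = 6.4°, H = 52.50°: sin φ sin δ = 0.0896, cos φ cos δ cos H = 0.3598, so cos θ_z = 0.4494.
Top-of-atmosphere irradiance = S₀ (d̄/d)² cos θ_z = 1361 × 0.9967 × 0.4494 = 609.62 W/m².

610 W/m²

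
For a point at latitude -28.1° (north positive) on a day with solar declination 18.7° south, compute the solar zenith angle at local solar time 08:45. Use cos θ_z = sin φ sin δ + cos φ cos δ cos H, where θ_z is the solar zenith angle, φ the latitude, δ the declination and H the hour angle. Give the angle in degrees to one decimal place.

45.4°

Hour angle H = 15° × (8.75 − 12) = -48.75°.
cos θ_z = sin(-28.1°) sin(-18.7°) + cos(-28.1°) cos(-18.7°) cos(-48.75°) = 0.1510 + 0.5509 = 0.7019.
θ_z = arccos(0.7019) = 45.42°.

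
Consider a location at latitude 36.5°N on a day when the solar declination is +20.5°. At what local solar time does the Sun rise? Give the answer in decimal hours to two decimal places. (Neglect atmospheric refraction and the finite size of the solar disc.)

4.93 h

cos H_s = −tan(36.5°) · tan(20.5°) = -0.2767, so H_s = arccos(-0.2767) = 106.06°.
Sunrise is at 12 − H_s/15 = 12 − 7.071 = 4.929 h local solar time.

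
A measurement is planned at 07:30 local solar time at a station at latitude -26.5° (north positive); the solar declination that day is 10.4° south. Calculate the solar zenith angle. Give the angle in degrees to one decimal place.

Hour angle H = 15° × (7.5 − 12) = -67.50°.
With φ = -26.5°, δ = -10.4°, H = -67.50°: sin φ sin δ = 0.0805, cos φ cos δ cos H = 0.3369, so cos θ_z = 0.4174.
θ_z = arccos(0.4174) = 65.33°.

65.3°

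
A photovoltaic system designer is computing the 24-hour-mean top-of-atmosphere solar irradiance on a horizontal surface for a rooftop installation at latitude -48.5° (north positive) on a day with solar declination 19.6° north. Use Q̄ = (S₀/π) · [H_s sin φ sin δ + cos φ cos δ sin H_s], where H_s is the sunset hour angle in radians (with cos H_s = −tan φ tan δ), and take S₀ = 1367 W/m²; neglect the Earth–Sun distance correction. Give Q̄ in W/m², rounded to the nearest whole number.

−tan φ tan δ = −(-1.1303)(0.3561) = 0.4025; H_s = arccos(0.4025) = 66.27°. In radians, H_s = 1.1566.
H_s sin φ sin δ = 1.1566 × -0.7490 × 0.3355 = -0.2906.
cos φ cos δ sin H_s = 0.6626 × 0.9421 × 0.9154 = 0.5714.
Q̄ = (1367/π) × (-0.2906 + 0.5714) = 435.13 × 0.2808 = 122.18 W/m².

122 W/m²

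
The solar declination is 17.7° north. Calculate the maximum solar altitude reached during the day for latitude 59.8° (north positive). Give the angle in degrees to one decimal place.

At local solar noon the hour angle is zero, so the elevation is 90° − |φ − δ| = 90° − |59.8° − (17.7°)| = 90° − 42.1° = 47.9°.

47.9°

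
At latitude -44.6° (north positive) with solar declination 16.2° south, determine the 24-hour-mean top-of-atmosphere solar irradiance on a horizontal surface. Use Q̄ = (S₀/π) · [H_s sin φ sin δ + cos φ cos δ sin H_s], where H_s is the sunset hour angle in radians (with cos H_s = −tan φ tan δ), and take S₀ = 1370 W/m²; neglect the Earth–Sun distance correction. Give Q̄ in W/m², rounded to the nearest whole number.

cos H_s = −tan(-44.6°) · tan(-16.2°) = -0.2865, so H_s = arccos(-0.2865) = 106.65°. In radians, H_s = 1.8614.
H_s sin φ sin δ = 1.8614 × -0.7022 × -0.2790 = 0.3647.
cos φ cos δ sin H_s = 0.7120 × 0.9603 × 0.9581 = 0.6551.
Q̄ = (1370/π) × (0.3647 + 0.6551) = 436.08 × 1.0198 = 444.71 W/m².

445 W/m²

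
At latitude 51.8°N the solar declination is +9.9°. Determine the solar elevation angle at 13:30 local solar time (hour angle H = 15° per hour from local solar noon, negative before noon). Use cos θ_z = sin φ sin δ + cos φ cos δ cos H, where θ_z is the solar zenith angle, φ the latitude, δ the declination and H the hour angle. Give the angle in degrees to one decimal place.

44.3°

Hour angle H = 15° × (13.5 − 12) = 22.50°.
With φ = 51.8°, δ = 9.9°, H = 22.50°: sin φ sin δ = 0.1351, cos φ cos δ cos H = 0.5628, so cos θ_z = 0.6979.
θ_z = arccos(0.6979) = 45.74°, so the elevation is 90° − 45.74° = 44.26°.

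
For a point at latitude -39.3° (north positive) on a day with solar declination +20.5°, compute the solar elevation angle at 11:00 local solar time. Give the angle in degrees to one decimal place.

Hour angle H = 15° × (11 − 12) = -15.00°.
cos θ_z = sin(-39.3°) sin(20.5°) + cos(-39.3°) cos(20.5°) cos(-15.00°) = -0.2218 + 0.7001 = 0.4783.
θ_z = arccos(0.4783) = 61.43°, so the elevation is 90° − 61.43° = 28.57°.

28.6°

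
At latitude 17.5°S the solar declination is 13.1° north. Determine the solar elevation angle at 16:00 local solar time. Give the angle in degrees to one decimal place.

23.3°

Hour angle H = 15° × (16 − 12) = 60.00°.
cos θ_z = sin(-17.5°) sin(13.1°) + cos(-17.5°) cos(13.1°) cos(60.00°) = -0.0682 + 0.4644 = 0.3962.
θ_z = arccos(0.3962) = 66.66°, so the elevation is 90° − 66.66° = 23.34°.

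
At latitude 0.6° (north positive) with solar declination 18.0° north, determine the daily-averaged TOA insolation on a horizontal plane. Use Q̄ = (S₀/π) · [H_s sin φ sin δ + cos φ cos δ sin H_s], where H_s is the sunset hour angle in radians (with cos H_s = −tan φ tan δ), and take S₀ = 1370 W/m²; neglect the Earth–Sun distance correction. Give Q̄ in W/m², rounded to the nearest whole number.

417 W/m²

The sunset hour angle satisfies cos H_s = −tan φ tan δ = -0.0034, giving H_s = 90.19°. In radians, H_s = 1.5741.
H_s sin φ sin δ = 1.5741 × 0.0105 × 0.3090 = 0.0051.
cos φ cos δ sin H_s = 0.9999 × 0.9511 × 1.0000 = 0.9510.
Q̄ = (1370/π) × (0.0051 + 0.9510) = 436.08 × 0.9561 = 416.94 W/m².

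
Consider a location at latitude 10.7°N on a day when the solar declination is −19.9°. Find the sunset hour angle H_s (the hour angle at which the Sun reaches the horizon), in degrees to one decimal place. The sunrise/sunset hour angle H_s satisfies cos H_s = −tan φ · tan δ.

86.1°

−tan φ tan δ = −(0.1890)(-0.3620) = 0.0684; H_s = arccos(0.0684) = 86.08°.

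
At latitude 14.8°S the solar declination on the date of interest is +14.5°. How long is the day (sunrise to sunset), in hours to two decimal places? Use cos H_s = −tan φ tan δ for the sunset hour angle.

11.48 hours

cos H_s = −tan(-14.8°) · tan(14.5°) = 0.0683, so H_s = arccos(0.0683) = 86.08°.
Day length = 2 H_s / 15° h⁻¹ = 172.16° / 15 = 11.477 h.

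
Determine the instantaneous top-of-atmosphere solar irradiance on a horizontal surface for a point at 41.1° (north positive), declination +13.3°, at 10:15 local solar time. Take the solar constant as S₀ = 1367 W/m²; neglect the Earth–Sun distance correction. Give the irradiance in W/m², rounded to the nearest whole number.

Hour angle H = 15° × (10.25 − 12) = -26.25°.
With φ = 41.1°, δ = 13.3°, H = -26.25°: sin φ sin δ = 0.1512, cos φ cos δ cos H = 0.6577, so cos θ_z = 0.8089.
Top-of-atmosphere irradiance = S₀ cos θ_z = 1367 × 0.8089 = 1105.77 W/m².

1106 W/m²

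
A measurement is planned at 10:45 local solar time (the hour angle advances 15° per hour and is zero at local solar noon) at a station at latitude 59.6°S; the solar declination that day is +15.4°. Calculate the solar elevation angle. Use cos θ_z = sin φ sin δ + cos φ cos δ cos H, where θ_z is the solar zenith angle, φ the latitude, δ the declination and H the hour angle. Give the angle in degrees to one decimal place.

13.5°

Hour angle H = 15° × (10.75 − 12) = -18.75°.
cos θ_z = sin φ sin δ + cos φ cos δ cos H = (-0.8625)(0.2656) + (0.5060)(0.9641)(0.9469) = 0.2329.
θ_z = arccos(0.2329) = 76.53°, so the elevation is 90° − 76.53° = 13.47°.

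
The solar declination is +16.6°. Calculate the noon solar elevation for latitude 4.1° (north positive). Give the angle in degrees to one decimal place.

77.5°

At local solar noon the hour angle is zero, so the elevation is 90° − |φ − δ| = 90° − |4.1° − (16.6°)| = 90° − 12.5° = 77.5°.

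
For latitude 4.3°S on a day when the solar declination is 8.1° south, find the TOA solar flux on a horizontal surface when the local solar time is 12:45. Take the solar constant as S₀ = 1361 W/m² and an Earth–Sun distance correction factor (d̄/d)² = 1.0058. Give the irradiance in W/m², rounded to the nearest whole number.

Hour angle H = 15° × (12.75 − 12) = 11.25°.
cos θ_z = sin(-4.3°) sin(-8.1°) + cos(-4.3°) cos(-8.1°) cos(11.25°) = 0.0106 + 0.9683 = 0.9789.
Top-of-atmosphere irradiance = S₀ (d̄/d)² cos θ_z = 1361 × 1.0058 × 0.9789 = 1340.01 W/m².

1340 W/m²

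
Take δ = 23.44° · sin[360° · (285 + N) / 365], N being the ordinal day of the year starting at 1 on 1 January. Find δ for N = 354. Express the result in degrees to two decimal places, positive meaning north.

360 × (285 + 354) / 365 = 630.247°; sin(630.247°) = -1.0000.
δ = 23.44 × -1.0000 = -23.440° ≈ -23.44°.

-23.44°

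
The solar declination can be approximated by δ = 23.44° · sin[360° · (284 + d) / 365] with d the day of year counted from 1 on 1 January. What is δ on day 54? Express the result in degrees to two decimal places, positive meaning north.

-10.51°

360 × (284 + 54) / 365 = 333.370°; sin(333.370°) = -0.4482.
δ = 23.44 × -0.4482 = -10.506° ≈ -10.51°.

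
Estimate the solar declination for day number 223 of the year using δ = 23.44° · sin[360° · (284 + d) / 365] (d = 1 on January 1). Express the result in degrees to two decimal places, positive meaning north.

360 × (284 + 223) / 365 = 500.055°; sin(500.055°) = 0.6421.
δ = 23.44 × 0.6421 = 15.051° ≈ +15.05°.

+15.05°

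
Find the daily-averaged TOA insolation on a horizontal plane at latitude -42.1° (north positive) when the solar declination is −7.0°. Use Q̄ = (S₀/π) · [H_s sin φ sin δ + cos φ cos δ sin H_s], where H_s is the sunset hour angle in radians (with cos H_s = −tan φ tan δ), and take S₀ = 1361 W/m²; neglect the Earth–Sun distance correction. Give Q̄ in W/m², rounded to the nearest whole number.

377 W/m²

cos H_s = −tan(-42.1°) · tan(-7.0°) = -0.1109, so H_s = arccos(-0.1109) = 96.37°. In radians, H_s = 1.6820.
H_s sin φ sin δ = 1.6820 × -0.6704 × -0.1219 = 0.1375.
cos φ cos δ sin H_s = 0.7420 × 0.9925 × 0.9938 = 0.7319.
Q̄ = (1361/π) × (0.1375 + 0.7319) = 433.22 × 0.8694 = 376.64 W/m².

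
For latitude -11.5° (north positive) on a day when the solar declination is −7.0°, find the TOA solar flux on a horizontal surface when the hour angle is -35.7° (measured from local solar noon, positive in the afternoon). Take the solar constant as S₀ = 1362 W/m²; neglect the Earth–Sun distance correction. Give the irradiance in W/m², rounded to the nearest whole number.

1109 W/m²

cos θ_z = sin(-11.5°) sin(-7.0°) + cos(-11.5°) cos(-7.0°) cos(-35.70°) = 0.0243 + 0.7898 = 0.8141.
Top-of-atmosphere irradiance = S₀ cos θ_z = 1362 × 0.8141 = 1108.80 W/m².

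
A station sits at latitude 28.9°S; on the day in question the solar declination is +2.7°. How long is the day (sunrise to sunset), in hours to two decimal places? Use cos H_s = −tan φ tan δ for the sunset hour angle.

11.80 hours

cos H_s = −tan(-28.9°) · tan(2.7°) = 0.0260, so H_s = arccos(0.0260) = 88.51°.
Day length = 2 H_s / 15° h⁻¹ = 177.02° / 15 = 11.801 h.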